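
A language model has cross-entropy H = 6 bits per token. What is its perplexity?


Perplexity formula: PP = 2^H
H = 6
PP = 2^6
Steps: 2^1 = 2, 2^2 = 4, 2^3 = 8, 2^4 = 16, 2^5 = 32, 2^6 = 64
PP = 64

64


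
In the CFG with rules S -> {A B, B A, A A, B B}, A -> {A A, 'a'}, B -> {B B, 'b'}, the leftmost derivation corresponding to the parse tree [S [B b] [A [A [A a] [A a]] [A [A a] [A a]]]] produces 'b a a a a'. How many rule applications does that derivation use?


Every bracketed nonterminal node [X ...] in the tree is produced by exactly one rule application.
Reading the tree off as a leftmost derivation:
  Step 1: S  =>  B A   (applied S -> B A)
  Step 2: B A  =>  b A   (applied B -> b)
  Step 3: b A  =>  b A A   (applied A -> A A)
  Step 4: b A A  =>  b A A A   (applied A -> A A)
  Step 5: b A A A  =>  b a A A   (applied A -> a)
  Step 6: b a A A  =>  b a a A   (applied A -> a)
  Step 7: b a a A  =>  b a a A A   (applied A -> A A)
  Step 8: b a a A A  =>  b a a a A   (applied A -> a)
  Step 9: b a a a A  =>  b a a a a   (applied A -> a)
Final yield: b a a a a
Total rewrite steps: 9

9


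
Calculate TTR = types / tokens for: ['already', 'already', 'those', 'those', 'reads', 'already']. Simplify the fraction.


Tokens: 6
Unique types: ('already', 'reads', 'those') = 3
TTR = 3/6
Simplify: divide both by 3 -> 1/2
TTR = 1/2

1/2


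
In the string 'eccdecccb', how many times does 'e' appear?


Scanning 'eccdecccb' for 'e':
  Position 0: 'e' -> MATCH (count: 1)
  Position 4: 'e' -> MATCH (count: 2)
Total occurrences of 'e': 2

2


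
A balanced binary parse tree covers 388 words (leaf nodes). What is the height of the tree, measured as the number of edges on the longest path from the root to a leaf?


In a balanced binary tree with n leaves the deepest leaf is ceil(log2(n)) edges below the root.
log2(388) = 8.5999
ceil(8.5999) = 9
height (edges) = 9

9


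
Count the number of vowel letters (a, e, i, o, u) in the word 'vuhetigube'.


Scanning each character of 'vuhetigube':
  Position 1: 'v' -> consonant (running count: 0)
  Position 2: 'u' -> vowel (running count: 1)
  Position 3: 'h' -> consonant (running count: 1)
  Position 4: 'e' -> vowel (running count: 2)
  Position 5: 't' -> consonant (running count: 2)
  Position 6: 'i' -> vowel (running count: 3)
  Position 7: 'g' -> consonant (running count: 3)
  Position 8: 'u' -> vowel (running count: 4)
  Position 9: 'b' -> consonant (running count: 4)
  Position 10: 'e' -> vowel (running count: 5)
Total vowels: 5

5


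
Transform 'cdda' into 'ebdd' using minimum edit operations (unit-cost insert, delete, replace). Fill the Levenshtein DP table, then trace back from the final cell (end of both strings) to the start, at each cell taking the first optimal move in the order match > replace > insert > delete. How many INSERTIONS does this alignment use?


Edit distance = 3. Backtracking from cell (4, 4) with preference match > replace > insert > delete,
then listing the resulting alignment 'cdda' -> 'ebdd' left to right:
  Step 1: replace c->e
  Step 2: replace d->b
  Step 3: keep 'd'
  Step 4: replace a->d
Total insertions: 0

0


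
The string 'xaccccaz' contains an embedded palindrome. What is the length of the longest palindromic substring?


Scanning 'xaccccaz' for palindromic substrings.
Substring at positions 1-6: 'acccca'.
Check: reverse('acccca') = 'acccca' -> palindrome confirmed.
Neighbouring characters ('x' / 'z') break symmetry, so it cannot extend further.
No longer palindromic substring exists; longest length = 6

6


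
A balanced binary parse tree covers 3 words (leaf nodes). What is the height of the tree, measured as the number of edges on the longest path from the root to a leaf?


In a balanced binary tree with n leaves the deepest leaf is ceil(log2(n)) edges below the root.
log2(3) = 1.5850
ceil(1.5850) = 2
height (edges) = 2

2


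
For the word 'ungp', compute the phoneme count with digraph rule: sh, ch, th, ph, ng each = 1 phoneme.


Parsing 'ungp' greedily, digraphs first:
  'u' -> vowel phoneme (phonemes so far: 1)
  'ng' -> digraph (1 consonant phoneme) (phonemes so far: 2)
  'p' -> consonant phoneme (phonemes so far: 3)
Total phonemes: 3

3


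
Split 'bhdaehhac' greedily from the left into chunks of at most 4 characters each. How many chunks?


'bhdaehhac' has 9 characters.
Chunking with max size 4:
  Chunk 1: 'bhda' (positions 0-3)
  Chunk 2: 'ehha' (positions 4-7)
  Chunk 3: 'c' (positions 8-8)
Total chunks: ceil(9 / 4) = 3

3


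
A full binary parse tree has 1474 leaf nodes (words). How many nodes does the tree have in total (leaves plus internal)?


Leaf nodes (terminals): 1474
Internal nodes = n - 1 = 1474 - 1 = 1473
Total = leaves + internal = 1474 + 1473 = 2947

2947


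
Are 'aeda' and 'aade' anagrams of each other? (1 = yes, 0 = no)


Sort characters of 'aeda': 'aade'
Sort characters of 'aade': 'aade'
Sorted forms match -> they ARE anagrams
Result: 1

1


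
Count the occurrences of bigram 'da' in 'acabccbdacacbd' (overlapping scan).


Scanning 'acabccbdacacbd' for bigram 'da':
  Position 0: 'ac' -> no
  Position 1: 'ca' -> no
  Position 2: 'ab' -> no
  Position 3: 'bc' -> no
  Position 4: 'cc' -> no
  Position 5: 'cb' -> no
  Position 6: 'bd' -> no
  Position 7: 'da' -> MATCH
  Position 8: 'ac' -> no
  Position 9: 'ca' -> no
  Position 10: 'ac' -> no
  Position 11: 'cb' -> no
  Position 12: 'bd' -> no
Total matches: 1

1


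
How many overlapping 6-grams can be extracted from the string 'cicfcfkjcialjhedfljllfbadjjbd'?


String 'cicfcfkjcialjhedfljllfbadjjbd' has length L = 29.
Number of overlapping n-grams = L - n + 1
Substituting: 29 - 6 + 1 = 24

24


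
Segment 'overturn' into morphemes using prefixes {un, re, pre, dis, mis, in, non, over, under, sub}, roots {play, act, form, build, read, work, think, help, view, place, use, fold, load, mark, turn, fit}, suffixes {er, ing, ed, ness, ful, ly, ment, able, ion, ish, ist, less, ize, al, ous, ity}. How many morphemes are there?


Segmenting 'overturn' against the inventory:
  'over' -> prefix (morpheme 1)
  'turn' -> root (morpheme 2)
Total morphemes: 2

2


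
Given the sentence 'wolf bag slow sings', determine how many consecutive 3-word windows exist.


Word trigrams from [4] words:
  Trigram 1: (wolf bag slow)
  Trigram 2: (bag slow sings)
Total word trigrams: 4 - 2 = 2

2


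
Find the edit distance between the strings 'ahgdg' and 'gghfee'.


Building DP table for s1='ahgdg' (len 5) and s2='gghfee' (len 6):
       g  g  h  f  e  e
    0  1  2  3  4  5  6
  a 1  1  2  3  4  5  6
  h 2  2  2  2  3  4  5
  g 3  2  2  3  3  4  5
  d 4  3  3  3  4  4  5
  g 5  4  3  4  4  5  5
Edit distance = dp[5][6] = 5

5


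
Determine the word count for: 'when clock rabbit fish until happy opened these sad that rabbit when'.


Counting words by splitting on spaces:
  Word 1: 'when'
  Word 2: 'clock'
  Word 3: 'rabbit'
  Word 4: 'fish'
  Word 5: 'until'
  Word 6: 'happy'
  Word 7: 'opened'
  Word 8: 'these'
  Word 9: 'sad'
  Word 10: 'that'
  Word 11: 'rabbit'
  Word 12: 'when'
Total words: 12

12


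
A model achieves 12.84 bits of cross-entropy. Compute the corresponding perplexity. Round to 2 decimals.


Perplexity formula: PP = 2^H
H = 12.84
PP = 2^12.84
Decompose: 2^12.84 = 2^12 * 2^0.84
2^12 = 4096, 2^0.84 ~ 1.7900501
PP ~ 4096 * 1.7900501 = 7332.0452096
Rounded to 2 decimals: 7332.05

7332.05


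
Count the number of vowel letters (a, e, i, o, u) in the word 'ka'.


Scanning each character of 'ka':
  Position 1: 'k' -> consonant (running count: 0)
  Position 2: 'a' -> vowel (running count: 1)
Total vowels: 1

1


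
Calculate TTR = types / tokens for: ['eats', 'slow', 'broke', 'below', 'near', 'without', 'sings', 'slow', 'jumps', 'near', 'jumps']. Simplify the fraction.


Tokens: 11
Unique types: ('below', 'broke', 'eats', 'jumps', 'near', 'sings', 'slow', 'without') = 8
TTR = 8/11
Already in lowest terms.

8/11


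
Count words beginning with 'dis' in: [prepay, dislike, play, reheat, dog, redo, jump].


Checking each word for prefix 'dis':
  'prepay' -> no (count: 0)
  'dislike' -> YES, starts with 'dis' (count: 1)
  'play' -> no (count: 1)
  'reheat' -> no (count: 1)
  'dog' -> no (count: 1)
  'redo' -> no (count: 1)
  'jump' -> no (count: 1)
Total with prefix 'dis': 1

1


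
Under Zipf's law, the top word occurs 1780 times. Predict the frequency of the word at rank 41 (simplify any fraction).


Zipf's law: freq(rank) = f1 / rank
f1 = 1780, rank = 41
freq = 1780 / 41
GCD(1780, 41) = 1
Simplified: 1780/41

1780/41


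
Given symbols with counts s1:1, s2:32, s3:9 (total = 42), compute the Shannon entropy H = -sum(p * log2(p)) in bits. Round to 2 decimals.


Computing entropy H = -sum(p_i * log2(p_i)):
  s1: p = 1/42 = 0.0238, -p*log2(p) = 0.1284
  s2: p = 32/42 = 0.7619, -p*log2(p) = 0.2989
  s3: p = 9/42 = 0.2143, -p*log2(p) = 0.4762
H = sum of terms = 0.9035
Rounded to 2 decimals: 0.90

0.90


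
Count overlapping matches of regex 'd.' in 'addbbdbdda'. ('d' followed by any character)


Pattern: d. means 'd' followed by any character.
Scanning 'addbbdbdda' position-by-position:
  Pos 0: window 'ad' -> no
  Pos 1: window 'dd' -> MATCH
  Pos 2: window 'db' -> MATCH
  Pos 3: window 'bb' -> no
  Pos 4: window 'bd' -> no
  Pos 5: window 'db' -> MATCH
  Pos 6: window 'bd' -> no
  Pos 7: window 'dd' -> MATCH
  Pos 8: window 'da' -> MATCH
  Pos 9: window 'a' -> no
Total matches: 5

5


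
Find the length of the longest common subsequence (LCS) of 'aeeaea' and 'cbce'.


DP table for LCS of 'aeeaea' and 'cbce':
       c  b  c  e
    0  0  0  0  0
  a 0  0  0  0  0
  e 0  0  0  0  1
  e 0  0  0  0  1
  a 0  0  0  0  1
  e 0  0  0  0  1
  a 0  0  0  0  1
LCS: 'e'
LCS length = 1

1


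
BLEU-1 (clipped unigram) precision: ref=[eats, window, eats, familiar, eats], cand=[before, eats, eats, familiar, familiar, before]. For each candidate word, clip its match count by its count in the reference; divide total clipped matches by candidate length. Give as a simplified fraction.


Reference word counts: {'eats': 3, 'familiar': 1, 'window': 1}
Checking each candidate word (with clipping):
  'before' -> not in reference -> no match (matches: 0)
  'eats' -> in reference (ref count 3, used 1/3) -> match (matches: 1)
  'eats' -> in reference (ref count 3, used 2/3) -> match (matches: 2)
  'familiar' -> in reference (ref count 1, used 1/1) -> match (matches: 3)
  'familiar' -> ref count 1 already used up (1/1) -> clipped, no match (matches: 3)
  'before' -> not in reference -> no match (matches: 3)
Clipped matches: 3, Candidate length: 6
Precision = 3/6 = 1/2

1/2


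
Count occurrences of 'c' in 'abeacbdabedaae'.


Scanning 'abeacbdabedaae' for 'c':
  Position 4: 'c' -> MATCH (count: 1)
Total occurrences of 'c': 1

1


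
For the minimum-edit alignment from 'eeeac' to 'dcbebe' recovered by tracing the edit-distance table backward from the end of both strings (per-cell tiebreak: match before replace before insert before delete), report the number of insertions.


Edit distance = 5. Backtracking from cell (5, 6) with preference match > replace > insert > delete,
then listing the resulting alignment 'eeeac' -> 'dcbebe' left to right:
  Step 1: insert 'd' [insertion #1]
  Step 2: replace e->c
  Step 3: replace e->b
  Step 4: keep 'e'
  Step 5: replace a->b
  Step 6: replace c->e
Total insertions: 1

1


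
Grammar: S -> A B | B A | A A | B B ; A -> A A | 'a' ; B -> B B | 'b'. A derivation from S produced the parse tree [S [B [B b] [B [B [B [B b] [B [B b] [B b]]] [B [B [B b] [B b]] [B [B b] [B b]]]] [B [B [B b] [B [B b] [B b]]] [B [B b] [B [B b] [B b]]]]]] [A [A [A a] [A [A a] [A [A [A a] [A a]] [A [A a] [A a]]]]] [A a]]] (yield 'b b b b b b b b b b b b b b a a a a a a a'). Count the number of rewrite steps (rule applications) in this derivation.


Every bracketed nonterminal node [X ...] in the tree is produced by exactly one rule application.
Reading the tree off as a leftmost derivation:
  Step 1: S  =>  B A   (applied S -> B A)
  Step 2: B A  =>  B B A   (applied B -> B B)
  Step 3: B B A  =>  b B A   (applied B -> b)
  Step 4: b B A  =>  b B B A   (applied B -> B B)
  Step 5: b B B A  =>  b B B B A   (applied B -> B B)
  Step 6: b B B B A  =>  b B B B B A   (applied B -> B B)
  Step 7: b B B B B A  =>  b b B B B A   (applied B -> b)
  Step 8: b b B B B A  =>  b b B B B B A   (applied B -> B B)
  Step 9: b b B B B B A  =>  b b b B B B A   (applied B -> b)
  Step 10: b b b B B B A  =>  b b b b B B A   (applied B -> b)
  Step 11: b b b b B B A  =>  b b b b B B B A   (applied B -> B B)
  Step 12: b b b b B B B A  =>  b b b b B B B B A   (applied B -> B B)
  Step 13: b b b b B B B B A  =>  b b b b b B B B A   (applied B -> b)
  Step 14: b b b b b B B B A  =>  b b b b b b B B A   (applied B -> b)
  Step 15: b b b b b b B B A  =>  b b b b b b B B B A   (applied B -> B B)
  Step 16: b b b b b b B B B A  =>  b b b b b b b B B A   (applied B -> b)
  Step 17: b b b b b b b B B A  =>  b b b b b b b b B A   (applied B -> b)
  Step 18: b b b b b b b b B A  =>  b b b b b b b b B B A   (applied B -> B B)
  Step 19: b b b b b b b b B B A  =>  b b b b b b b b B B B A   (applied B -> B B)
  Step 20: b b b b b b b b B B B A  =>  b b b b b b b b b B B A   (applied B -> b)
  Step 21: b b b b b b b b b B B A  =>  b b b b b b b b b B B B A   (applied B -> B B)
  Step 22: b b b b b b b b b B B B A  =>  b b b b b b b b b b B B A   (applied B -> b)
  Step 23: b b b b b b b b b b B B A  =>  b b b b b b b b b b b B A   (applied B -> b)
  Step 24: b b b b b b b b b b b B A  =>  b b b b b b b b b b b B B A   (applied B -> B B)
  Step 25: b b b b b b b b b b b B B A  =>  b b b b b b b b b b b b B A   (applied B -> b)
  Step 26: b b b b b b b b b b b b B A  =>  b b b b b b b b b b b b B B A   (applied B -> B B)
  Step 27: b b b b b b b b b b b b B B A  =>  b b b b b b b b b b b b b B A   (applied B -> b)
  Step 28: b b b b b b b b b b b b b B A  =>  b b b b b b b b b b b b b b A   (applied B -> b)
  Step 29: b b b b b b b b b b b b b b A  =>  b b b b b b b b b b b b b b A A   (applied A -> A A)
  Step 30: b b b b b b b b b b b b b b A A  =>  b b b b b b b b b b b b b b A A A   (applied A -> A A)
  Step 31: b b b b b b b b b b b b b b A A A  =>  b b b b b b b b b b b b b b a A A   (applied A -> a)
  Step 32: b b b b b b b b b b b b b b a A A  =>  b b b b b b b b b b b b b b a A A A   (applied A -> A A)
  Step 33: b b b b b b b b b b b b b b a A A A  =>  b b b b b b b b b b b b b b a a A A   (applied A -> a)
  Step 34: b b b b b b b b b b b b b b a a A A  =>  b b b b b b b b b b b b b b a a A A A   (applied A -> A A)
  Step 35: b b b b b b b b b b b b b b a a A A A  =>  b b b b b b b b b b b b b b a a A A A A   (applied A -> A A)
  Step 36: b b b b b b b b b b b b b b a a A A A A  =>  b b b b b b b b b b b b b b a a a A A A   (applied A -> a)
  Step 37: b b b b b b b b b b b b b b a a a A A A  =>  b b b b b b b b b b b b b b a a a a A A   (applied A -> a)
  Step 38: b b b b b b b b b b b b b b a a a a A A  =>  b b b b b b b b b b b b b b a a a a A A A   (applied A -> A A)
  Step 39: b b b b b b b b b b b b b b a a a a A A A  =>  b b b b b b b b b b b b b b a a a a a A A   (applied A -> a)
  Step 40: b b b b b b b b b b b b b b a a a a a A A  =>  b b b b b b b b b b b b b b a a a a a a A   (applied A -> a)
  Step 41: b b b b b b b b b b b b b b a a a a a a A  =>  b b b b b b b b b b b b b b a a a a a a a   (applied A -> a)
Final yield: b b b b b b b b b b b b b b a a a a a a a
Total rewrite steps: 41

41


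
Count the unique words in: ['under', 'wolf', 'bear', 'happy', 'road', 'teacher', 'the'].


Listing all tokens and tracking unique types:
  Token 1: 'under' -> NEW (unique so far: 1)
  Token 2: 'wolf' -> NEW (unique so far: 2)
  Token 3: 'bear' -> NEW (unique so far: 3)
  Token 4: 'happy' -> NEW (unique so far: 4)
  Token 5: 'road' -> NEW (unique so far: 5)
  Token 6: 'teacher' -> NEW (unique so far: 6)
  Token 7: 'the' -> NEW (unique so far: 7)
Unique types: ('bear', 'happy', 'road', 'teacher', 'the', 'under', 'wolf')
Vocabulary size: 7

7


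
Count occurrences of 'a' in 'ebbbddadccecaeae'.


Scanning 'ebbbddadccecaeae' for 'a':
  Position 6: 'a' -> MATCH (count: 1)
  Position 12: 'a' -> MATCH (count: 2)
  Position 14: 'a' -> MATCH (count: 3)
Total occurrences of 'a': 3

3


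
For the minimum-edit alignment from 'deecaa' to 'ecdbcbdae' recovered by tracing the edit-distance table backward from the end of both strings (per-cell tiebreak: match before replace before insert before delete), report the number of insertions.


Edit distance = 7. Backtracking from cell (6, 9) with preference match > replace > insert > delete,
then listing the resulting alignment 'deecaa' -> 'ecdbcbdae' left to right:
  Step 1: insert 'e' [insertion #1]
  Step 2: insert 'c' [insertion #2]
  Step 3: keep 'd'
  Step 4: insert 'b' [insertion #3]
  Step 5: replace e->c
  Step 6: replace e->b
  Step 7: replace c->d
  Step 8: keep 'a'
  Step 9: replace a->e
Total insertions: 3

3


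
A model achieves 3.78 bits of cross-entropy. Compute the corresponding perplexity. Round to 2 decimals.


Perplexity formula: PP = 2^H
H = 3.78
PP = 2^3.78
Decompose: 2^3.78 = 2^3 * 2^0.78
2^3 = 8, 2^0.78 ~ 1.7171309
PP ~ 8 * 1.7171309 = 13.7370472
Rounded to 2 decimals: 13.74

13.74


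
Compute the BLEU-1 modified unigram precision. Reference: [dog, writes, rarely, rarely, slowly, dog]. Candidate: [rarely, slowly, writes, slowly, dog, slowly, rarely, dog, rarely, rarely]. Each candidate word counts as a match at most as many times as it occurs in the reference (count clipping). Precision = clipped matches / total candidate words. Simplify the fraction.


Reference word counts: {'dog': 2, 'rarely': 2, 'slowly': 1, 'writes': 1}
Checking each candidate word (with clipping):
  'rarely' -> in reference (ref count 2, used 1/2) -> match (matches: 1)
  'slowly' -> in reference (ref count 1, used 1/1) -> match (matches: 2)
  'writes' -> in reference (ref count 1, used 1/1) -> match (matches: 3)
  'slowly' -> ref count 1 already used up (1/1) -> clipped, no match (matches: 3)
  'dog' -> in reference (ref count 2, used 1/2) -> match (matches: 4)
  'slowly' -> ref count 1 already used up (1/1) -> clipped, no match (matches: 4)
  'rarely' -> in reference (ref count 2, used 2/2) -> match (matches: 5)
  'dog' -> in reference (ref count 2, used 2/2) -> match (matches: 6)
  'rarely' -> ref count 2 already used up (2/2) -> clipped, no match (matches: 6)
  'rarely' -> ref count 2 already used up (2/2) -> clipped, no match (matches: 6)
Clipped matches: 6, Candidate length: 10
Precision = 6/10 = 3/5

3/5


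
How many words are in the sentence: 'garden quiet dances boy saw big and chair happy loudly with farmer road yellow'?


Counting words by splitting on spaces:
  Word 1: 'garden'
  Word 2: 'quiet'
  Word 3: 'dances'
  Word 4: 'boy'
  Word 5: 'saw'
  Word 6: 'big'
  Word 7: 'and'
  Word 8: 'chair'
  Word 9: 'happy'
  Word 10: 'loudly'
  Word 11: 'with'
  Word 12: 'farmer'
  Word 13: 'road'
  Word 14: 'yellow'
Total words: 14

14


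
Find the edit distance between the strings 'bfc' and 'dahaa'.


Building DP table for s1='bfc' (len 3) and s2='dahaa' (len 5):
       d  a  h  a  a
    0  1  2  3  4  5
  b 1  1  2  3  4  5
  f 2  2  2  3  4  5
  c 3  3  3  3  4  5
Edit distance = dp[3][5] = 5

5


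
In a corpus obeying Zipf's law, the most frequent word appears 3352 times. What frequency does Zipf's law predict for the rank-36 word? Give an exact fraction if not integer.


Zipf's law: freq(rank) = f1 / rank
f1 = 3352, rank = 36
freq = 3352 / 36
GCD(3352, 36) = 4
Simplified: 838/9

838/9


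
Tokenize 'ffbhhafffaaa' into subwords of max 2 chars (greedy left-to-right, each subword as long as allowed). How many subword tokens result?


'ffbhhafffaaa' has 12 characters.
Chunking with max size 2:
  Chunk 1: 'ff' (positions 0-1)
  Chunk 2: 'bh' (positions 2-3)
  Chunk 3: 'ha' (positions 4-5)
  Chunk 4: 'ff' (positions 6-7)
  Chunk 5: 'fa' (positions 8-9)
  Chunk 6: 'aa' (positions 10-11)
Total chunks: ceil(12 / 2) = 6

6


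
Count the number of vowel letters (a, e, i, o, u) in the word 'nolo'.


Scanning each character of 'nolo':
  Position 1: 'n' -> consonant (running count: 0)
  Position 2: 'o' -> vowel (running count: 1)
  Position 3: 'l' -> consonant (running count: 1)
  Position 4: 'o' -> vowel (running count: 2)
Total vowels: 2

2


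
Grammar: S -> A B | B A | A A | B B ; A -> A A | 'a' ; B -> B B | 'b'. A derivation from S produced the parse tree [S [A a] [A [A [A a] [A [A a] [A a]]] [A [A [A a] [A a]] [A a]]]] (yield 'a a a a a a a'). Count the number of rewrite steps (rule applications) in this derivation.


Every bracketed nonterminal node [X ...] in the tree is produced by exactly one rule application.
Reading the tree off as a leftmost derivation:
  Step 1: S  =>  A A   (applied S -> A A)
  Step 2: A A  =>  a A   (applied A -> a)
  Step 3: a A  =>  a A A   (applied A -> A A)
  Step 4: a A A  =>  a A A A   (applied A -> A A)
  Step 5: a A A A  =>  a a A A   (applied A -> a)
  Step 6: a a A A  =>  a a A A A   (applied A -> A A)
  Step 7: a a A A A  =>  a a a A A   (applied A -> a)
  Step 8: a a a A A  =>  a a a a A   (applied A -> a)
  Step 9: a a a a A  =>  a a a a A A   (applied A -> A A)
  Step 10: a a a a A A  =>  a a a a A A A   (applied A -> A A)
  Step 11: a a a a A A A  =>  a a a a a A A   (applied A -> a)
  Step 12: a a a a a A A  =>  a a a a a a A   (applied A -> a)
  Step 13: a a a a a a A  =>  a a a a a a a   (applied A -> a)
Final yield: a a a a a a a
Total rewrite steps: 13

13


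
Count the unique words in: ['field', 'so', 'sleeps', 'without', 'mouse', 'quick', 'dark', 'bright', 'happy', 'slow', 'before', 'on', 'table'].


Listing all tokens and tracking unique types:
  Token 1: 'field' -> NEW (unique so far: 1)
  Token 2: 'so' -> NEW (unique so far: 2)
  Token 3: 'sleeps' -> NEW (unique so far: 3)
  Token 4: 'without' -> NEW (unique so far: 4)
  Token 5: 'mouse' -> NEW (unique so far: 5)
  Token 6: 'quick' -> NEW (unique so far: 6)
  Token 7: 'dark' -> NEW (unique so far: 7)
  Token 8: 'bright' -> NEW (unique so far: 8)
  Token 9: 'happy' -> NEW (unique so far: 9)
  Token 10: 'slow' -> NEW (unique so far: 10)
  Token 11: 'before' -> NEW (unique so far: 11)
  Token 12: 'on' -> NEW (unique so far: 12)
  Token 13: 'table' -> NEW (unique so far: 13)
Unique types: ('before', 'bright', 'dark', 'field', 'happy', 'mouse', 'on', 'quick', 'sleeps', 'slow', 'so', 'table', 'without')
Vocabulary size: 13

13


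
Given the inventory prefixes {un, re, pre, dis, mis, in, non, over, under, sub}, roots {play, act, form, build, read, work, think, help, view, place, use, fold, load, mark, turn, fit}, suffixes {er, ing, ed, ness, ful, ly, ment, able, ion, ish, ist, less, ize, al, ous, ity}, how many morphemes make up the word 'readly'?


Segmenting 'readly' against the inventory:
  'read' -> root (morpheme 1)
  'ly' -> suffix (morpheme 2)
Total morphemes: 2

2


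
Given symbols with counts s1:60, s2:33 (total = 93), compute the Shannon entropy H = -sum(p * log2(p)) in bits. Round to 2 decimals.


Computing entropy H = -sum(p_i * log2(p_i)):
  s1: p = 60/93 = 0.6452, -p*log2(p) = 0.4079
  s2: p = 33/93 = 0.3548, -p*log2(p) = 0.5304
H = sum of terms = 0.9383
Rounded to 2 decimals: 0.94

0.94


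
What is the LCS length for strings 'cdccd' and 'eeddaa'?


DP table for LCS of 'cdccd' and 'eeddaa':
       e  e  d  d  a  a
    0  0  0  0  0  0  0
  c 0  0  0  0  0  0  0
  d 0  0  0  1  1  1  1
  c 0  0  0  1  1  1  1
  c 0  0  0  1  1  1  1
  d 0  0  0  1  2  2  2
LCS: 'dd'
LCS length = 2

2


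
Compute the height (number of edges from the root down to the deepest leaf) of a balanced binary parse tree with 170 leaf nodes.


In a balanced binary tree with n leaves the deepest leaf is ceil(log2(n)) edges below the root.
log2(170) = 7.4094
ceil(7.4094) = 8
height (edges) = 8

8


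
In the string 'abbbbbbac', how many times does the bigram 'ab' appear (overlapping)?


Scanning 'abbbbbbac' for bigram 'ab':
  Position 0: 'ab' -> MATCH
  Position 1: 'bb' -> no
  Position 2: 'bb' -> no
  Position 3: 'bb' -> no
  Position 4: 'bb' -> no
  Position 5: 'bb' -> no
  Position 6: 'ba' -> no
  Position 7: 'ac' -> no
Total matches: 1

1


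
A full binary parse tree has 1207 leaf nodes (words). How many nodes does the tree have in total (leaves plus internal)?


Leaf nodes (terminals): 1207
Internal nodes = n - 1 = 1207 - 1 = 1206
Total = leaves + internal = 1207 + 1206 = 2413

2413


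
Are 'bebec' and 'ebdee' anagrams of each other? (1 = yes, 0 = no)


Sort characters of 'bebec': 'bbcee'
Sort characters of 'ebdee': 'bdeee'
Sorted forms differ -> they are NOT anagrams
Result: 0

0


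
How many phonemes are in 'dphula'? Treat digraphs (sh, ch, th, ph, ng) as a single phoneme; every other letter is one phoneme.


Parsing 'dphula' greedily, digraphs first:
  'd' -> consonant phoneme (phonemes so far: 1)
  'ph' -> digraph (1 consonant phoneme) (phonemes so far: 2)
  'u' -> vowel phoneme (phonemes so far: 3)
  'l' -> consonant phoneme (phonemes so far: 4)
  'a' -> vowel phoneme (phonemes so far: 5)
Total phonemes: 5

5


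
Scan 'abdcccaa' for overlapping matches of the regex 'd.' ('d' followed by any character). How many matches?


Pattern: d. means 'd' followed by any character.
Scanning 'abdcccaa' position-by-position:
  Pos 0: window 'ab' -> no
  Pos 1: window 'bd' -> no
  Pos 2: window 'dc' -> MATCH
  Pos 3: window 'cc' -> no
  Pos 4: window 'cc' -> no
  Pos 5: window 'ca' -> no
  Pos 6: window 'aa' -> no
  Pos 7: window 'a' -> no
Total matches: 1

1


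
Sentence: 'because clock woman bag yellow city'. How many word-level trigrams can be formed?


Word trigrams from [6] words:
  Trigram 1: (because clock woman)
  Trigram 2: (clock woman bag)
  Trigram 3: (woman bag yellow)
  Trigram 4: (bag yellow city)
Total word trigrams: 6 - 2 = 4

4


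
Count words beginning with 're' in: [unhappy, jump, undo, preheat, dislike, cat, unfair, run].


Checking each word for prefix 're':
  'unhappy' -> no (count: 0)
  'jump' -> no (count: 0)
  'undo' -> no (count: 0)
  'preheat' -> no (count: 0)
  'dislike' -> no (count: 0)
  'cat' -> no (count: 0)
  'unfair' -> no (count: 0)
  'run' -> no (count: 0)
Total with prefix 're': 0

0


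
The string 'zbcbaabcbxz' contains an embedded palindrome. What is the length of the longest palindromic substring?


Scanning 'zbcbaabcbxz' for palindromic substrings.
Substring at positions 1-8: 'bcbaabcb'.
Check: reverse('bcbaabcb') = 'bcbaabcb' -> palindrome confirmed.
Neighbouring characters ('z' / 'x') break symmetry, so it cannot extend further.
No longer palindromic substring exists; longest length = 8

8


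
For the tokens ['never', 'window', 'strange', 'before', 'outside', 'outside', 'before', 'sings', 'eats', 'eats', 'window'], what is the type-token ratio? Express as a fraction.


Tokens: 11
Unique types: ('before', 'eats', 'never', 'outside', 'sings', 'strange', 'window') = 7
TTR = 7/11
Already in lowest terms.

7/11


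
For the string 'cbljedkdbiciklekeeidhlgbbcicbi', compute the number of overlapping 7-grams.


String 'cbljedkdbiciklekeeidhlgbbcicbi' has length L = 30.
Number of overlapping n-grams = L - n + 1
Substituting: 30 - 7 + 1 = 24

24


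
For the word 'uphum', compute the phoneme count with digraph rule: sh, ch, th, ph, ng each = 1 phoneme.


Parsing 'uphum' greedily, digraphs first:
  'u' -> vowel phoneme (phonemes so far: 1)
  'ph' -> digraph (1 consonant phoneme) (phonemes so far: 2)
  'u' -> vowel phoneme (phonemes so far: 3)
  'm' -> consonant phoneme (phonemes so far: 4)
Total phonemes: 4

4


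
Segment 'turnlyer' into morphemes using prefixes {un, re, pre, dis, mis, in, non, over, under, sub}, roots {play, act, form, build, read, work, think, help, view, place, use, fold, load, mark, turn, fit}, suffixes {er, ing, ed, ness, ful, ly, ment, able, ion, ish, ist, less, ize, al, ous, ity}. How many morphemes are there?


Segmenting 'turnlyer' against the inventory:
  'turn' -> root (morpheme 1)
  'ly' -> suffix (morpheme 2)
  'er' -> suffix (morpheme 3)
Total morphemes: 3

3


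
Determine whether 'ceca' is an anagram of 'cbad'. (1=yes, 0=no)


Sort characters of 'ceca': 'acce'
Sort characters of 'cbad': 'abcd'
Sorted forms differ -> they are NOT anagrams
Result: 0

0


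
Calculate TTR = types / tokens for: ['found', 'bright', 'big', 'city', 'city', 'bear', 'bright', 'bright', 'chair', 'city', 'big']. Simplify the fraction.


Tokens: 11
Unique types: ('bear', 'big', 'bright', 'chair', 'city', 'found') = 6
TTR = 6/11
Already in lowest terms.

6/11


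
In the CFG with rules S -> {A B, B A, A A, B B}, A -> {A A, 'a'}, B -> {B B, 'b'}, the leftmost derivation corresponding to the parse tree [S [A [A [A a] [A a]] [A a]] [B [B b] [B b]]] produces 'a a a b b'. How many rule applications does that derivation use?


Every bracketed nonterminal node [X ...] in the tree is produced by exactly one rule application.
Reading the tree off as a leftmost derivation:
  Step 1: S  =>  A B   (applied S -> A B)
  Step 2: A B  =>  A A B   (applied A -> A A)
  Step 3: A A B  =>  A A A B   (applied A -> A A)
  Step 4: A A A B  =>  a A A B   (applied A -> a)
  Step 5: a A A B  =>  a a A B   (applied A -> a)
  Step 6: a a A B  =>  a a a B   (applied A -> a)
  Step 7: a a a B  =>  a a a B B   (applied B -> B B)
  Step 8: a a a B B  =>  a a a b B   (applied B -> b)
  Step 9: a a a b B  =>  a a a b b   (applied B -> b)
Final yield: a a a b b
Total rewrite steps: 9

9


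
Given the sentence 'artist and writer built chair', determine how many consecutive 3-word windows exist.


Word trigrams from [5] words:
  Trigram 1: (artist and writer)
  Trigram 2: (and writer built)
  Trigram 3: (writer built chair)
Total word trigrams: 5 - 2 = 3

3


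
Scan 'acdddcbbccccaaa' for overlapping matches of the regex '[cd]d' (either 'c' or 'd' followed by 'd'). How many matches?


Pattern: [cd]d means either 'c' or 'd' followed by 'd'.
Scanning 'acdddcbbccccaaa' position-by-position:
  Pos 0: window 'ac' -> no
  Pos 1: window 'cd' -> MATCH
  Pos 2: window 'dd' -> MATCH
  Pos 3: window 'dd' -> MATCH
  Pos 4: window 'dc' -> no
  Pos 5: window 'cb' -> no
  Pos 6: window 'bb' -> no
  Pos 7: window 'bc' -> no
  Pos 8: window 'cc' -> no
  Pos 9: window 'cc' -> no
  Pos 10: window 'cc' -> no
  Pos 11: window 'ca' -> no
  Pos 12: window 'aa' -> no
  Pos 13: window 'aa' -> no
  Pos 14: window 'a' -> no
Total matches: 3

3


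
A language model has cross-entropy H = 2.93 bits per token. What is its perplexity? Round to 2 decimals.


Perplexity formula: PP = 2^H
H = 2.93
PP = 2^2.93
Decompose: 2^2.93 = 2^2 * 2^0.93
2^2 = 4, 2^0.93 ~ 1.9052760
PP ~ 4 * 1.9052760 = 7.6211040
Rounded to 2 decimals: 7.62

7.62


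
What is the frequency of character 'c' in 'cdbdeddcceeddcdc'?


Scanning 'cdbdeddcceeddcdc' for 'c':
  Position 0: 'c' -> MATCH (count: 1)
  Position 7: 'c' -> MATCH (count: 2)
  Position 8: 'c' -> MATCH (count: 3)
  Position 13: 'c' -> MATCH (count: 4)
  Position 15: 'c' -> MATCH (count: 5)
Total occurrences of 'c': 5

5


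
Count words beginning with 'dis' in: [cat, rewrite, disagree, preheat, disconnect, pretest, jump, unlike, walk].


Checking each word for prefix 'dis':
  'cat' -> no (count: 0)
  'rewrite' -> no (count: 0)
  'disagree' -> YES, starts with 'dis' (count: 1)
  'preheat' -> no (count: 1)
  'disconnect' -> YES, starts with 'dis' (count: 2)
  'pretest' -> no (count: 2)
  'jump' -> no (count: 2)
  'unlike' -> no (count: 2)
  'walk' -> no (count: 2)
Total with prefix 'dis': 2

2


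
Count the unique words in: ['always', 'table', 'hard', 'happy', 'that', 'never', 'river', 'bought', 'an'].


Listing all tokens and tracking unique types:
  Token 1: 'always' -> NEW (unique so far: 1)
  Token 2: 'table' -> NEW (unique so far: 2)
  Token 3: 'hard' -> NEW (unique so far: 3)
  Token 4: 'happy' -> NEW (unique so far: 4)
  Token 5: 'that' -> NEW (unique so far: 5)
  Token 6: 'never' -> NEW (unique so far: 6)
  Token 7: 'river' -> NEW (unique so far: 7)
  Token 8: 'bought' -> NEW (unique so far: 8)
  Token 9: 'an' -> NEW (unique so far: 9)
Unique types: ('always', 'an', 'bought', 'happy', 'hard', 'never', 'river', 'table', 'that')
Vocabulary size: 9

9


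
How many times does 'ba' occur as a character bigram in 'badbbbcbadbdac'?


Scanning 'badbbbcbadbdac' for bigram 'ba':
  Position 0: 'ba' -> MATCH
  Position 1: 'ad' -> no
  Position 2: 'db' -> no
  Position 3: 'bb' -> no
  Position 4: 'bb' -> no
  Position 5: 'bc' -> no
  Position 6: 'cb' -> no
  Position 7: 'ba' -> MATCH
  Position 8: 'ad' -> no
  Position 9: 'db' -> no
  Position 10: 'bd' -> no
  Position 11: 'da' -> no
  Position 12: 'ac' -> no
Total matches: 2

2


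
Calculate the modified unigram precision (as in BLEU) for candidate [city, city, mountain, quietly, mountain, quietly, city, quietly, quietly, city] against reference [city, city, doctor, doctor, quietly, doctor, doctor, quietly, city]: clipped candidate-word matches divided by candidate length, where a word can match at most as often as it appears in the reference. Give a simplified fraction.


Reference word counts: {'city': 3, 'doctor': 4, 'quietly': 2}
Checking each candidate word (with clipping):
  'city' -> in reference (ref count 3, used 1/3) -> match (matches: 1)
  'city' -> in reference (ref count 3, used 2/3) -> match (matches: 2)
  'mountain' -> not in reference -> no match (matches: 2)
  'quietly' -> in reference (ref count 2, used 1/2) -> match (matches: 3)
  'mountain' -> not in reference -> no match (matches: 3)
  'quietly' -> in reference (ref count 2, used 2/2) -> match (matches: 4)
  'city' -> in reference (ref count 3, used 3/3) -> match (matches: 5)
  'quietly' -> ref count 2 already used up (2/2) -> clipped, no match (matches: 5)
  'quietly' -> ref count 2 already used up (2/2) -> clipped, no match (matches: 5)
  'city' -> ref count 3 already used up (3/3) -> clipped, no match (matches: 5)
Clipped matches: 5, Candidate length: 10
Precision = 5/10 = 1/2

1/2


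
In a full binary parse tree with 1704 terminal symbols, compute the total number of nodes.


Leaf nodes (terminals): 1704
Internal nodes = n - 1 = 1704 - 1 = 1703
Total = leaves + internal = 1704 + 1703 = 3407

3407


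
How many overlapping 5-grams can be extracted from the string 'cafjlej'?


String 'cafjlej' has length L = 7.
Number of overlapping n-grams = L - n + 1
Substituting: 7 - 5 + 1 = 3

3


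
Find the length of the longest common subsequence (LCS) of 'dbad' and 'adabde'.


DP table for LCS of 'dbad' and 'adabde':
       a  d  a  b  d  e
    0  0  0  0  0  0  0
  d 0  0  1  1  1  1  1
  b 0  0  1  1  2  2  2
  a 0  1  1  2  2  2  2
  d 0  1  2  2  2  3  3
LCS: 'dbd'
LCS length = 3

3


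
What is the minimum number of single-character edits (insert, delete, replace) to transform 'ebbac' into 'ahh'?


Building DP table for s1='ebbac' (len 5) and s2='ahh' (len 3):
       a  h  h
    0  1  2  3
  e 1  1  2  3
  b 2  2  2  3
  b 3  3  3  3
  a 4  3  4  4
  c 5  4  4  5
Edit distance = dp[5][3] = 5

5


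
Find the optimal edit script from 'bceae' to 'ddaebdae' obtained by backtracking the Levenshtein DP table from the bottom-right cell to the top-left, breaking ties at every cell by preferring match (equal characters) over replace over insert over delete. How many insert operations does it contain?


Edit distance = 5. Backtracking from cell (5, 8) with preference match > replace > insert > delete,
then listing the resulting alignment 'bceae' -> 'ddaebdae' left to right:
  Step 1: insert 'd' [insertion #1]
  Step 2: replace b->d
  Step 3: replace c->a
  Step 4: keep 'e'
  Step 5: insert 'b' [insertion #2]
  Step 6: insert 'd' [insertion #3]
  Step 7: keep 'a'
  Step 8: keep 'e'
Total insertions: 3

3


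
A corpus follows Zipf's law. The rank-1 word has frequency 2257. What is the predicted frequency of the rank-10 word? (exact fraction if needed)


Zipf's law: freq(rank) = f1 / rank
f1 = 2257, rank = 10
freq = 2257 / 10
GCD(2257, 10) = 1
Simplified: 2257/10

2257/10


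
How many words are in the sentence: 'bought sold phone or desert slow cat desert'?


Counting words by splitting on spaces:
  Word 1: 'bought'
  Word 2: 'sold'
  Word 3: 'phone'
  Word 4: 'or'
  Word 5: 'desert'
  Word 6: 'slow'
  Word 7: 'cat'
  Word 8: 'desert'
Total words: 8

8


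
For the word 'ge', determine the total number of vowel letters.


Scanning each character of 'ge':
  Position 1: 'g' -> consonant (running count: 0)
  Position 2: 'e' -> vowel (running count: 1)
Total vowels: 1

1


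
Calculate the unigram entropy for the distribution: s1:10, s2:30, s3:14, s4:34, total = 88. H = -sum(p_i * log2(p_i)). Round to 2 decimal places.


Computing entropy H = -sum(p_i * log2(p_i)):
  s1: p = 10/88 = 0.1136, -p*log2(p) = 0.3565
  s2: p = 30/88 = 0.3409, -p*log2(p) = 0.5293
  s3: p = 14/88 = 0.1591, -p*log2(p) = 0.4219
  s4: p = 34/88 = 0.3864, -p*log2(p) = 0.5301
H = sum of terms = 1.8378
Rounded to 2 decimals: 1.84

1.84


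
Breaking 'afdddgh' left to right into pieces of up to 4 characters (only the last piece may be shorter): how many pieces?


'afdddgh' has 7 characters.
Chunking with max size 4:
  Chunk 1: 'afdd' (positions 0-3)
  Chunk 2: 'dgh' (positions 4-6)
Total chunks: ceil(7 / 4) = 2

2


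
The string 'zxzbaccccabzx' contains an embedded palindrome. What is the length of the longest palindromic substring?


Scanning 'zxzbaccccabzx' for palindromic substrings.
Substring at positions 1-12: 'xzbaccccabzx'.
Check: reverse('xzbaccccabzx') = 'xzbaccccabzx' -> palindrome confirmed.
Neighbouring characters ('z' / '-') break symmetry, so it cannot extend further.
No longer palindromic substring exists; longest length = 12

12


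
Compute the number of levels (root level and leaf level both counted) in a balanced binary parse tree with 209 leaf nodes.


In a balanced binary tree with n leaves the deepest leaf is ceil(log2(n)) edges below the root,
so counting node levels inclusive of root and leaves gives ceil(log2(n)) + 1 levels.
log2(209) = 7.7074
ceil(7.7074) = 8
levels = 8 + 1 = 9

9


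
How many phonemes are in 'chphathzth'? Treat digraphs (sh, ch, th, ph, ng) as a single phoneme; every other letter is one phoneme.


Parsing 'chphathzth' greedily, digraphs first:
  'ch' -> digraph (1 consonant phoneme) (phonemes so far: 1)
  'ph' -> digraph (1 consonant phoneme) (phonemes so far: 2)
  'a' -> vowel phoneme (phonemes so far: 3)
  'th' -> digraph (1 consonant phoneme) (phonemes so far: 4)
  'z' -> consonant phoneme (phonemes so far: 5)
  'th' -> digraph (1 consonant phoneme) (phonemes so far: 6)
Total phonemes: 6

6


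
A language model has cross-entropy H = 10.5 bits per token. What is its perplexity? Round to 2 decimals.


Perplexity formula: PP = 2^H
H = 10.5
PP = 2^10.5
Decompose: 2^10.5 = 2^10 * 2^0.5 = 2^10 * sqrt(2)
2^10 = 1024, sqrt(2) ~ 1.4142136
PP ~ 1024 * 1.4142136 = 1448.1547264
Rounded to 2 decimals: 1448.15

1448.15


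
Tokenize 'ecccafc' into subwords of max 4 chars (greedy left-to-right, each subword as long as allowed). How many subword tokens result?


'ecccafc' has 7 characters.
Chunking with max size 4:
  Chunk 1: 'eccc' (positions 0-3)
  Chunk 2: 'afc' (positions 4-6)
Total chunks: ceil(7 / 4) = 2

2


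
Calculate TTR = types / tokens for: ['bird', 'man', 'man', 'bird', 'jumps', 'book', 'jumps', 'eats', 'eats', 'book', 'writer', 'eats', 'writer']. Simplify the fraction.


Tokens: 13
Unique types: ('bird', 'book', 'eats', 'jumps', 'man', 'writer') = 6
TTR = 6/13
Already in lowest terms.

6/13


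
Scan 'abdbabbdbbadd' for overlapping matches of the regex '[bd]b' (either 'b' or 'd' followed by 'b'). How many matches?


Pattern: [bd]b means either 'b' or 'd' followed by 'b'.
Scanning 'abdbabbdbbadd' position-by-position:
  Pos 0: window 'ab' -> no
  Pos 1: window 'bd' -> no
  Pos 2: window 'db' -> MATCH
  Pos 3: window 'ba' -> no
  Pos 4: window 'ab' -> no
  Pos 5: window 'bb' -> MATCH
  Pos 6: window 'bd' -> no
  Pos 7: window 'db' -> MATCH
  Pos 8: window 'bb' -> MATCH
  Pos 9: window 'ba' -> no
  Pos 10: window 'ad' -> no
  Pos 11: window 'dd' -> no
  Pos 12: window 'd' -> no
Total matches: 4

4
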